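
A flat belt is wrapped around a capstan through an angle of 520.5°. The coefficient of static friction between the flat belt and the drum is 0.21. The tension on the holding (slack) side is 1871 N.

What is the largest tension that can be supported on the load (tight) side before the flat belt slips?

At impending slip the capstan equation gives T₂/T₁ = e^{μβ} with β in radians.
β = 520.5° × π/180 = 9.084 rad.
e^{μβ} = e^{0.21×9.084} = 6.738.
T₂ = T₁ · e^{μβ} = 1871 × 6.738 = 12600 N.

T_max ≈ 12600 N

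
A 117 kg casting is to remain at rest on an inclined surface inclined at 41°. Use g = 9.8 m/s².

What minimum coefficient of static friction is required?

At the slip threshold m g sin θ = μ_s m g cos θ, so μ_s,min = tan θ.
μ_s,min = tan 41° = 0.869.

μ_s,min ≈ 0.869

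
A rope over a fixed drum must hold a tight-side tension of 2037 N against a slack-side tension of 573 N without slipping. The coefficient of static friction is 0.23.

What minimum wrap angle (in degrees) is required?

T₂/T₁ = e^{μβ} → β = ln(T₂/T₁)/μ.
β = ln(2037/573)/0.23 = 1.268/0.23 = 5.515 rad.
In degrees: β = 5.515 × 180/π = 316°.

β_min ≈ 316°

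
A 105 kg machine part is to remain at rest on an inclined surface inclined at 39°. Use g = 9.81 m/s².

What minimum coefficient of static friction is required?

μ_s,min ≈ 0.81

At the slip threshold m g sin θ = μ_s m g cos θ, so μ_s,min = tan θ.
μ_s,min = tan 39° = 0.81.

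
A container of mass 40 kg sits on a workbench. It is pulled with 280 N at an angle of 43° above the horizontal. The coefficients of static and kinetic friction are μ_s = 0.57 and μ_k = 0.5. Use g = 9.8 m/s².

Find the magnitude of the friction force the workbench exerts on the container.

f ≈ 101 N

Vertical equilibrium gives N = m g − P sin α = 201 N.
The horizontal driving force is P cos α = 204.8 N, so equilibrium needs friction f = 204.8 N.
μ_s N = 0.57 × 201 = 114.6 N.
The required friction exceeds μ_s N, so the container moves and f = μ_k N = 101 N.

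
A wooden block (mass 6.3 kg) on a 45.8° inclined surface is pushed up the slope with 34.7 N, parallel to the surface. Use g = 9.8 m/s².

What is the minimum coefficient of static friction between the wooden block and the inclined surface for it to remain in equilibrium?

N = m g cos θ = 43.04 N.
Friction must make up the shortfall along the incline: f = m g sin θ − P = 44.26 − 34.7 = 9.562 N.
At the threshold f = μ_s N, so μ_s,min = 9.562/43.04 = 0.222.

μ_s,min ≈ 0.222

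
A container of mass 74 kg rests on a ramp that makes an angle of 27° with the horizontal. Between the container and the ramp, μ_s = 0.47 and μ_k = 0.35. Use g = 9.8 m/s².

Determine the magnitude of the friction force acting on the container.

f ≈ 226 N (up the incline)

Perpendicular to the surface, N = m g cos θ = 74·9.8·cos 27° = 646.2 N.
Along the slope the weight component is m g sin θ = 329.2 N; friction must supply exactly this, acting up-slope.
Static friction can supply at most μ_s N = 303.7 N.
Since |329.2| > 303.7 N, static friction cannot hold it; the container slides down the incline and kinetic friction applies: f = μ_k N = 0.35 × 646.2 = 226 N.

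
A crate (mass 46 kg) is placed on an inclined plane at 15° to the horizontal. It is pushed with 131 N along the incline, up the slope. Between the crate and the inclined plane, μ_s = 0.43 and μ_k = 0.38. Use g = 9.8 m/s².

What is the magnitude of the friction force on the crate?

Normal force: N = m g cos θ = 46 × 9.8 × cos 15° = 435.4 N.
The friction needed for equilibrium is m g sin θ − P = 116.7 − 131 = -14.32 N, measured positive up-slope.
The static-friction ceiling is μ_s N = 0.43 × 435.4 = 187.2 N.
Since |-14.32| ≤ 187.2 N, the crate remains in static equilibrium and friction takes exactly the required value.

f ≈ 14.3 N (down the incline)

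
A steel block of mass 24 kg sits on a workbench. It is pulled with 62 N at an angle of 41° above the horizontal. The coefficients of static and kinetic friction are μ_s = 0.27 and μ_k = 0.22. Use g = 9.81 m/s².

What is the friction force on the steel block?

The vertical component of P reduces the normal force: N = m g − P sin α = 235.4 − 40.68 = 194.8 N.
Horizontally, friction must balance P cos α = 46.79 N.
The static-friction limit is μ_s N = 52.59 N.
46.79 ≤ 52.59 N → static; friction equals the required 46.8 N.

f ≈ 46.8 N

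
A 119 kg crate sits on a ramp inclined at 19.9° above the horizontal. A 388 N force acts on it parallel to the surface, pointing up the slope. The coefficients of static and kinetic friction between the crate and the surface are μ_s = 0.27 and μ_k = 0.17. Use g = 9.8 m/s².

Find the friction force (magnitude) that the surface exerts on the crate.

f ≈ 8.95 N (up the incline)

Normal force: N = m g cos θ = 119 × 9.8 × cos 19.9° = 1097 N.
For equilibrium along the incline the friction force must supply f = m g sin θ − P = 397 − 388 = 8.951 N (positive meaning up-slope).
Maximum static friction available: μ_s N = 0.27 × 1097 = 296.1 N.
Since |8.951| ≤ 296.1 N, static friction is sufficient; f equals the required value, not μ_s N.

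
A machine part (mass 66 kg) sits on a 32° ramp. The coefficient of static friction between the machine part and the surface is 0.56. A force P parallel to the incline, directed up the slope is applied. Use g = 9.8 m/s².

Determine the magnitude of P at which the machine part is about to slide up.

At impending motion up the slope, friction acts down-slope at its limit: f = μ_s N.
P is parallel to the surface, so N = m g cos θ = 549 N.
Along the incline: P = m g sin θ + μ_s N = 343 + 0.56×549 = 650 N.

P ≈ 650 N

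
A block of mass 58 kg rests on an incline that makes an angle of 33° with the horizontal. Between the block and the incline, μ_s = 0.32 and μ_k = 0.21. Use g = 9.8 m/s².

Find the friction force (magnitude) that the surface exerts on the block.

f ≈ 100 N (up the incline)

Perpendicular to the surface, N = m g cos θ = 58·9.8·cos 33° = 476.7 N.
Along the slope the weight component is m g sin θ = 309.6 N; friction must supply exactly this, acting up-slope.
Maximum static friction available: μ_s N = 0.32 × 476.7 = 152.5 N.
Since |309.6| > 152.5 N, static friction cannot hold it; the block slides down the incline and kinetic friction applies: f = μ_k N = 0.21 × 476.7 = 100 N.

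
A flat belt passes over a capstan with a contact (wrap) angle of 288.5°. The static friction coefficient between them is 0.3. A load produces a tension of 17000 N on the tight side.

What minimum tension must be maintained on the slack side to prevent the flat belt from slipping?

Capstan equation at impending slip: T_tight/T_slack = e^{μβ}.
β = 288.5° = 5.035 rad; e^{μβ} = e^{0.3×5.035} = 4.529.
T_slack = T_tight / e^{μβ} = 17000 / 4.529 = 3750 N.

T_min ≈ 3750 N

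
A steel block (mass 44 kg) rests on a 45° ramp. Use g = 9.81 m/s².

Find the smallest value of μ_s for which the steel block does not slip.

At the slip threshold m g sin θ = μ_s m g cos θ, so μ_s,min = tan θ.
μ_s,min = tan 45° = 1.

μ_s,min ≈ 1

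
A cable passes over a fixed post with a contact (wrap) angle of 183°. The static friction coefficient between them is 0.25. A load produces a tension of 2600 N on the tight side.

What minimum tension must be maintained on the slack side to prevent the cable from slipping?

T_min ≈ 1170 N

Capstan equation at impending slip: T_tight/T_slack = e^{μβ}.
β = 183° = 3.194 rad; e^{μβ} = e^{0.25×3.194} = 2.222.
T_slack = T_tight / e^{μβ} = 2600 / 2.222 = 1170 N.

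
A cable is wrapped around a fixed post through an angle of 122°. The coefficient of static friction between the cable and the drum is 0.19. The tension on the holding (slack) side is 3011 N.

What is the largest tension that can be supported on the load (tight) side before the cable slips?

At impending slip the capstan equation gives T₂/T₁ = e^{μβ} with β in radians.
β = 122° × π/180 = 2.129 rad.
e^{μβ} = e^{0.19×2.129} = 1.499.
T₂ = T₁ · e^{μβ} = 3011 × 1.499 = 4510 N.

T_max ≈ 4510 N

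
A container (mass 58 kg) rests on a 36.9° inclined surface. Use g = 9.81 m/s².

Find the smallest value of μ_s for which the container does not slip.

At the slip threshold m g sin θ = μ_s m g cos θ, so μ_s,min = tan θ.
μ_s,min = tan 36.9° = 0.751.

μ_s,min ≈ 0.751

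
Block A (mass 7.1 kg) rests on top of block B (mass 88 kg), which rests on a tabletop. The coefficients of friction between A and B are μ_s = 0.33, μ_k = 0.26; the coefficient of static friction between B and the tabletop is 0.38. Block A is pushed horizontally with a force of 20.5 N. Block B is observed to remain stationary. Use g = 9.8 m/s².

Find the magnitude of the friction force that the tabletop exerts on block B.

f ≈ 20.5 N

The normal force B exerts on A is simply A's weight, N₁ = 69.58 N.
Maximum static friction on A from B: μ_s N₁ = 0.33×69.58 = 22.96 N.
Since P = 20.5 N ≤ 22.96 N, A does not slip on B; friction on A equals P = 20.5 N.
B experiences an equal 20.5 N forward from A (third law). B is in equilibrium, so the floor supplies f₂ = 20.5 N of static friction (limit μ_s(m_A+m_B)g = 354.2 N, not exceeded).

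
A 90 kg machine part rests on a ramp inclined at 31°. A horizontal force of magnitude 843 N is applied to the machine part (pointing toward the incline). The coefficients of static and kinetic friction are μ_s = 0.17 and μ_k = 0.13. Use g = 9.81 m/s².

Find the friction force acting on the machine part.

Normal direction: N = m g cos θ + P sin θ = 1191 N.
Along the incline, the net driving force (taking up-slope positive) is P cos θ − m g sin θ = 722.6 − 454.7 = 267.9 N, so equilibrium requires friction f = -267.9 N (down-slope).
The limit of static friction is μ_s N = 202.5 N.
The required 267.9 N exceeds the static limit, so the machine part slides up-slope and f = μ_k N = 0.13×1191 = 155 N.

f ≈ 155 N (down the incline)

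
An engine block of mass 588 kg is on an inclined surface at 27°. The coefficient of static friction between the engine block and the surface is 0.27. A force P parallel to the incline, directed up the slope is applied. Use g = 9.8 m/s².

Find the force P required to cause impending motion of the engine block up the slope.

At impending motion up the slope, friction acts down-slope at its limit: f = μ_s N.
P is parallel to the surface, so N = m g cos θ = 5130 N.
Along the incline: P = m g sin θ + μ_s N = 2620 + 0.27×5130 = 4000 N.

P ≈ 4000 N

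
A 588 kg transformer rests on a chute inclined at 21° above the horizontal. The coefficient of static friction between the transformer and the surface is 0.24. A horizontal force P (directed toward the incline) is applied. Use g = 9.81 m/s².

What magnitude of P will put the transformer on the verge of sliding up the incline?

At impending motion up the slope, friction acts down-slope at its limit: f = μ_s N.
Perpendicular to the incline: N = m g cos θ + P sin θ.
Along the incline: P cos θ = m g sin θ + μ_s N = m g sin θ + μ_s (m g cos θ + P sin θ).
Solving, P (cos θ − μ_s sin θ) = m g (sin θ + μ_s cos θ), so P = 588×9.81×(sin 21° + 0.24 cos 21°)/(cos 21° − 0.24 sin 21°) = 5770×0.5824/0.8476 = 3960 N.

P ≈ 3960 N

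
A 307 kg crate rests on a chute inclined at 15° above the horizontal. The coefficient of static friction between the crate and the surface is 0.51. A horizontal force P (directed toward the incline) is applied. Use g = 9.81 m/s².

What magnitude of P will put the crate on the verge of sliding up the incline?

At impending motion up the slope, friction acts down-slope at its limit: f = μ_s N.
Perpendicular to the incline: N = m g cos θ + P sin θ.
Along the incline: P cos θ = m g sin θ + μ_s N = m g sin θ + μ_s (m g cos θ + P sin θ).
Solving, P (cos θ − μ_s sin θ) = m g (sin θ + μ_s cos θ), so P = 307×9.81×(sin 15° + 0.51 cos 15°)/(cos 15° − 0.51 sin 15°) = 3010×0.7514/0.8339 = 2710 N.

P ≈ 2710 N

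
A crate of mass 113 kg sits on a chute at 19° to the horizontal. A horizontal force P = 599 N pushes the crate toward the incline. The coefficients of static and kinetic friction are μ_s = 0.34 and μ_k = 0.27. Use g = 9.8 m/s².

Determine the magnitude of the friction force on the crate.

f ≈ 206 N (down the incline)

The horizontal push has a component P sin θ into the surface, so N = m g cos θ + P sin θ = 1047 + 195 = 1242 N.
Parallel to the incline: P cos θ − m g sin θ = 566.4 − 360.5 = 205.8 N; the friction needed to balance this is 205.8 N acting down the slope.
The limit of static friction is μ_s N = 422.3 N.
Since 205.8 N is within the 422.3 N limit, the crate stays put and friction is exactly 206 N.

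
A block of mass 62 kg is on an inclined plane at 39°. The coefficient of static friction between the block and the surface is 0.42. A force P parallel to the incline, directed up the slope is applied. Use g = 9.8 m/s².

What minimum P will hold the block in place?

P_min ≈ 184 N

The block tends to slide down (tan θ > μ_s), so at the point of impending slip friction acts up-slope at its limit: f = μ_s N.
P is parallel to the surface, so N = m g cos θ = 472 N.
Along the incline: P + μ_s N = m g sin θ, so P = 382 − 0.42×472 = 184 N.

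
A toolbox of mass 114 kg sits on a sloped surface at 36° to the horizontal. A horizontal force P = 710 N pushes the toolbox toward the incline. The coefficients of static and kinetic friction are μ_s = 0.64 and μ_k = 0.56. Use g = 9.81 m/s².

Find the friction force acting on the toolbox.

Normal direction: N = m g cos θ + P sin θ = 1322 N.
Parallel to the incline: P cos θ − m g sin θ = 574.4 − 657.3 = -82.94 N; the friction needed to balance this is 82.94 N acting up the slope.
The limit of static friction is μ_s N = 846.1 N.
|f_req| = 82.94 ≤ 846.1 N → the toolbox is in equilibrium; friction equals the required value.

f ≈ 82.9 N (up the incline)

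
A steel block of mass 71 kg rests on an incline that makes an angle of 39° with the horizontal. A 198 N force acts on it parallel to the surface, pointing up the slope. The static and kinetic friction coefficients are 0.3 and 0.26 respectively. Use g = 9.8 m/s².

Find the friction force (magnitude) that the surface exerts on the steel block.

f ≈ 141 N (up the incline)

Perpendicular to the surface, N = m g cos θ = 71·9.8·cos 39° = 540.7 N.
Parallel to the incline, ΣF = 0 gives f = m g sin θ − P = 437.9 − 198 = 239.9 N (up-slope positive).
Maximum static friction available: μ_s N = 0.3 × 540.7 = 162.2 N.
Since |239.9| > 162.2 N, static friction cannot hold it; the steel block slides down the incline and kinetic friction applies: f = μ_k N = 0.26 × 540.7 = 141 N.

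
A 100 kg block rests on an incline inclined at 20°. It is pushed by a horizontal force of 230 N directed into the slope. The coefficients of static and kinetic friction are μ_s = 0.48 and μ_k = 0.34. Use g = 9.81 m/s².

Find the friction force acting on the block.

The horizontal push has a component P sin θ into the surface, so N = m g cos θ + P sin θ = 921.8 + 78.66 = 1001 N.
Along the incline, the net driving force (taking up-slope positive) is P cos θ − m g sin θ = 216.1 − 335.5 = -119.4 N, so equilibrium requires friction f = 119.4 N (up-slope).
Maximum static friction: μ_s N = 0.48 × 1001 = 480.2 N.
|f_req| = 119.4 ≤ 480.2 N → the block is in equilibrium; friction equals the required value.

f ≈ 119 N (up the incline)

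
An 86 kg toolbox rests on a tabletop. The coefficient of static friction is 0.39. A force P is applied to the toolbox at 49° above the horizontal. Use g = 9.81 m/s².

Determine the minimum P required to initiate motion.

P ≈ 346 N

N = m g − P sin α (the pull lifts the toolbox).
At impending slip, P cos α = μ_s N = μ_s (m g − P sin α).
Solving: P (cos α + μ_s sin α) = μ_s m g → P = 0.39×844/(cos 49° + 0.39 sin 49°) = 329/0.9504 = 346 N.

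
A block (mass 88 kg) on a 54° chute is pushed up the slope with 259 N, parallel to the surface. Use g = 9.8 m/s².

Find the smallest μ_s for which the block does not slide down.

N = m g cos θ = 506.9 N.
Friction must make up the shortfall along the incline: f = m g sin θ − P = 697.7 − 259 = 438.7 N.
At the threshold f = μ_s N, so μ_s,min = 438.7/506.9 = 0.865.

μ_s,min ≈ 0.865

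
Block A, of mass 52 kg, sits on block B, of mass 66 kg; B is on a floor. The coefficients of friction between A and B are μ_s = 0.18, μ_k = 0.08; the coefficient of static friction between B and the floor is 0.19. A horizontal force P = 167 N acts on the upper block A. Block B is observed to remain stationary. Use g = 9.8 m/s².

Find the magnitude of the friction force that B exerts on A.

Between the blocks, N₁ = m_A g = 509.6 N.
So the A–B interface can sustain at most μ_s N₁ = 91.73 N of static friction.
P = 167 N exceeds that limit, so A slips over B and the interface friction becomes kinetic: f₁ = μ_k N₁ = 0.08×509.6 = 40.8 N.
By Newton's third law B feels 40.8 N forward from A. With B stationary, the floor's static friction on B balances it: f₂ = 40.8 N (well within μ_s(m_A+m_B)g = 219.7 N).

f ≈ 40.8 N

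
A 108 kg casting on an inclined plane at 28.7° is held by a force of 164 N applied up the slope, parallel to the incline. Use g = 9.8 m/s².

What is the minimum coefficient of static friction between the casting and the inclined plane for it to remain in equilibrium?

μ_s,min ≈ 0.371

N = m g cos θ = 928.4 N.
Friction must make up the shortfall along the incline: f = m g sin θ − P = 508.3 − 164 = 344.3 N.
At the threshold f = μ_s N, so μ_s,min = 344.3/928.4 = 0.371.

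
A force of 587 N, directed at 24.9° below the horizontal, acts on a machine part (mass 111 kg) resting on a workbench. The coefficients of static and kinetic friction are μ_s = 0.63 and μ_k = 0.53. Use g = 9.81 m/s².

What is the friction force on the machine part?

f ≈ 532 N

N = m g + P sin α = 1089 + 587×sin 24.9° = 1336 N.
The horizontal driving force is P cos α = 532.4 N, so equilibrium needs friction f = 532.4 N.
μ_s N = 0.63 × 1336 = 841.7 N.
Since 532.4 N does not exceed the limit, the machine part stays at rest and f = 532 N.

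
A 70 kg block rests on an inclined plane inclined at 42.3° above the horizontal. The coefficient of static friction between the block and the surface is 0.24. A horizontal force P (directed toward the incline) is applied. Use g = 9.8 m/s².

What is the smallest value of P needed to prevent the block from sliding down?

P_min ≈ 377 N

The block tends to slide down (tan θ > μ_s), so at the point of impending slip friction acts up-slope at its limit: f = μ_s N.
Perpendicular to the incline: N = m g cos θ + P sin θ.
Along the incline: P cos θ + μ_s N = m g sin θ, i.e. P cos θ + μ_s (m g cos θ + P sin θ) = m g sin θ.
Solving, P (cos θ + μ_s sin θ) = m g (sin θ − μ_s cos θ), so P = 686×0.4955/0.9012 = 377 N.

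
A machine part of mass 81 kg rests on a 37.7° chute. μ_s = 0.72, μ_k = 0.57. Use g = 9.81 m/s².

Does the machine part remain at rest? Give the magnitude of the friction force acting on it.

N = m g cos θ = 629 N.
Down-slope weight component: m g sin θ = 486 N.
μ_s N = 453 N.
486 > 453 N, so it slides; kinetic friction f = μ_k N = 0.57×629 = 358 N.

f ≈ 358 N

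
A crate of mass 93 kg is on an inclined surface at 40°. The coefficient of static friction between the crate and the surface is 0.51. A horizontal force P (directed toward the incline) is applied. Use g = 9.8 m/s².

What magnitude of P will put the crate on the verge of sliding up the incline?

P ≈ 2150 N

At impending motion up the slope, friction acts down-slope at its limit: f = μ_s N.
Perpendicular to the incline: N = m g cos θ + P sin θ.
Along the incline: P cos θ = m g sin θ + μ_s N = m g sin θ + μ_s (m g cos θ + P sin θ).
Solving, P (cos θ − μ_s sin θ) = m g (sin θ + μ_s cos θ), so P = 93×9.8×(sin 40° + 0.51 cos 40°)/(cos 40° − 0.51 sin 40°) = 911×1.033/0.4382 = 2150 N.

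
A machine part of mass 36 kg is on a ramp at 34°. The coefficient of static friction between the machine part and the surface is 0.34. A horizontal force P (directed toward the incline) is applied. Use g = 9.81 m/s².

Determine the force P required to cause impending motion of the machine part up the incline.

P ≈ 465 N

At impending motion up the slope, friction acts down-slope at its limit: f = μ_s N.
Perpendicular to the incline: N = m g cos θ + P sin θ.
Along the incline: P cos θ = m g sin θ + μ_s N = m g sin θ + μ_s (m g cos θ + P sin θ).
Solving, P (cos θ − μ_s sin θ) = m g (sin θ + μ_s cos θ), so P = 36×9.81×(sin 34° + 0.34 cos 34°)/(cos 34° − 0.34 sin 34°) = 353×0.8411/0.6389 = 465 N.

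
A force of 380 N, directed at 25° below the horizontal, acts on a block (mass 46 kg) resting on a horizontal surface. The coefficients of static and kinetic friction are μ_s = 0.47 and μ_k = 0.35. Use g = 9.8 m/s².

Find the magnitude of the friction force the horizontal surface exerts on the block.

f ≈ 214 N

N = m g + P sin α = 450.8 + 380×sin 25° = 611.4 N.
The horizontal driving force is P cos α = 344.4 N, so equilibrium needs friction f = 344.4 N.
μ_s N = 0.47 × 611.4 = 287.4 N.
The required friction exceeds μ_s N, so the block moves and f = μ_k N = 214 N.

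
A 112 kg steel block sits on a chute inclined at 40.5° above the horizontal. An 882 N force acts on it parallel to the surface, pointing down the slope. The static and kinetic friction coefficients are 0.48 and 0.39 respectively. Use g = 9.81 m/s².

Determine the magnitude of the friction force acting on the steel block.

The normal reaction is N = m g cos θ = 835.5 N.
For equilibrium along the incline the friction force must supply f = m g sin θ + P = 713.6 + 882 = 1596 N (positive meaning up-slope).
Static friction can supply at most μ_s N = 401 N.
|1596| exceeds 401 N, so the steel block slips down-slope; friction is kinetic, f = μ_k N = 0.39×835.5 = 326 N.

f ≈ 326 N (up the incline)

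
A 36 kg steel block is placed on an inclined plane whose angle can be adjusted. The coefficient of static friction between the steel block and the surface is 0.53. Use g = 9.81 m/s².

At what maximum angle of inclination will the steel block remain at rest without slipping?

θ_max ≈ 27.9°

At the slip threshold, m g sin θ = μ_s · m g cos θ, so tan θ = μ_s.
θ_max = arctan(0.53) = 27.9°.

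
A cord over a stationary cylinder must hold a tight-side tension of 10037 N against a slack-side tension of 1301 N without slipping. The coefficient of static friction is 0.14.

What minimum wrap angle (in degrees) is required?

β_min ≈ 836°

T₂/T₁ = e^{μβ} → β = ln(T₂/T₁)/μ.
β = ln(10037/1301)/0.14 = 2.043/0.14 = 14.59 rad.
In degrees: β = 14.59 × 180/π = 836°.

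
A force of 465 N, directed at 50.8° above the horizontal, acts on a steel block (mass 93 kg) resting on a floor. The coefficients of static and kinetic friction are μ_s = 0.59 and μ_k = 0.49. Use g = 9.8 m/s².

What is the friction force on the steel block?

f ≈ 294 N

Vertical equilibrium gives N = m g − P sin α = 551.1 N.
Horizontally, friction must balance P cos α = 293.9 N.
μ_s N = 0.59 × 551.1 = 325.1 N.
Since 293.9 N does not exceed the limit, the steel block stays at rest and f = 294 N.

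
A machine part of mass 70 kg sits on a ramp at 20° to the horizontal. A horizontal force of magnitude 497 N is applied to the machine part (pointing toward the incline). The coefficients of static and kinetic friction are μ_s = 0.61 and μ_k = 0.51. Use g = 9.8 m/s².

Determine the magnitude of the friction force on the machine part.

f ≈ 232 N (down the incline)

Resolve perpendicular to the incline: N = m g cos θ + P sin θ = 70×9.8×cos 20° + 497×sin 20° = 814.6 N.
Along the incline, the net driving force (taking up-slope positive) is P cos θ − m g sin θ = 467 − 234.6 = 232.4 N, so equilibrium requires friction f = -232.4 N (down-slope).
The limit of static friction is μ_s N = 496.9 N.
|f_req| = 232.4 ≤ 496.9 N → the machine part is in equilibrium; friction equals the required value.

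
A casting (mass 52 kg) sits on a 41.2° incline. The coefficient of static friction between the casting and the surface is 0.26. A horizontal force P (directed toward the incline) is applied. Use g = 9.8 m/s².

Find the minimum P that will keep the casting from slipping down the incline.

The casting tends to slide down (tan θ > μ_s), so at the point of impending slip friction acts up-slope at its limit: f = μ_s N.
Perpendicular to the incline: N = m g cos θ + P sin θ.
Along the incline: P cos θ + μ_s N = m g sin θ, i.e. P cos θ + μ_s (m g cos θ + P sin θ) = m g sin θ.
Solving, P (cos θ + μ_s sin θ) = m g (sin θ − μ_s cos θ), so P = 510×0.4631/0.9237 = 255 N.

P_min ≈ 255 N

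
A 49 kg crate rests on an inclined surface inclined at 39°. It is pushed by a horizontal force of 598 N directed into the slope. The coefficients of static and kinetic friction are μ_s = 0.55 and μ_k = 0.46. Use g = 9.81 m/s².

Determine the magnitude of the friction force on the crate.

Normal direction: N = m g cos θ + P sin θ = 749.9 N.
Along the incline, the net driving force (taking up-slope positive) is P cos θ − m g sin θ = 464.7 − 302.5 = 162.2 N, so equilibrium requires friction f = -162.2 N (down-slope).
The limit of static friction is μ_s N = 412.4 N.
|f_req| = 162.2 ≤ 412.4 N → the crate is in equilibrium; friction equals the required value.

f ≈ 162 N (down the incline)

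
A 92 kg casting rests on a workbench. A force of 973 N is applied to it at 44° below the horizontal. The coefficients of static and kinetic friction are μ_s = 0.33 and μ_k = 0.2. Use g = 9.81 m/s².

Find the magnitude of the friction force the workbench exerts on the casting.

N = m g + P sin α = 902.5 + 973×sin 44° = 1578 N.
The horizontal driving force is P cos α = 699.9 N, so equilibrium needs friction f = 699.9 N.
The static-friction limit is μ_s N = 520.9 N.
699.9 > 520.9 N → the casting slides; f = μ_k N = 0.2×1578 = 316 N.

f ≈ 316 N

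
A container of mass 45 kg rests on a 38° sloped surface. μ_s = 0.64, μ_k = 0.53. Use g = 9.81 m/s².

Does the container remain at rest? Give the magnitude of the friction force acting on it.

N = m g cos θ = 348 N.
Down-slope weight component: m g sin θ = 272 N.
μ_s N = 223 N.
272 > 223 N, so it slides; kinetic friction f = μ_k N = 0.53×348 = 184 N.

f ≈ 184 N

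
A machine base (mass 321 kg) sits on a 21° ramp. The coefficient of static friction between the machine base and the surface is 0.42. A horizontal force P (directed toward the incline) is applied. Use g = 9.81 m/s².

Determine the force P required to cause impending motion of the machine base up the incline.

P ≈ 3020 N

At impending motion up the slope, friction acts down-slope at its limit: f = μ_s N.
Perpendicular to the incline: N = m g cos θ + P sin θ.
Along the incline: P cos θ = m g sin θ + μ_s N = m g sin θ + μ_s (m g cos θ + P sin θ).
Solving, P (cos θ − μ_s sin θ) = m g (sin θ + μ_s cos θ), so P = 321×9.81×(sin 21° + 0.42 cos 21°)/(cos 21° − 0.42 sin 21°) = 3150×0.7505/0.7831 = 3020 N.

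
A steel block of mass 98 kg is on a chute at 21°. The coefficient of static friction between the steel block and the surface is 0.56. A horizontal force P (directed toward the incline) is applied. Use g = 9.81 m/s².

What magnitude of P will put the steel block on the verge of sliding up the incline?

At impending motion up the slope, friction acts down-slope at its limit: f = μ_s N.
Perpendicular to the incline: N = m g cos θ + P sin θ.
Along the incline: P cos θ = m g sin θ + μ_s N = m g sin θ + μ_s (m g cos θ + P sin θ).
Solving, P (cos θ − μ_s sin θ) = m g (sin θ + μ_s cos θ), so P = 98×9.81×(sin 21° + 0.56 cos 21°)/(cos 21° − 0.56 sin 21°) = 961×0.8812/0.7329 = 1160 N.

P ≈ 1160 N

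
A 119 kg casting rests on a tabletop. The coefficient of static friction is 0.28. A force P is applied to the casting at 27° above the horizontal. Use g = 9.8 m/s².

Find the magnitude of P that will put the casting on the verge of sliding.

N = m g − P sin α (the pull lifts the casting).
At impending slip, P cos α = μ_s N = μ_s (m g − P sin α).
Solving: P (cos α + μ_s sin α) = μ_s m g → P = 0.28×1170/(cos 27° + 0.28 sin 27°) = 327/1.018 = 321 N.

P ≈ 321 N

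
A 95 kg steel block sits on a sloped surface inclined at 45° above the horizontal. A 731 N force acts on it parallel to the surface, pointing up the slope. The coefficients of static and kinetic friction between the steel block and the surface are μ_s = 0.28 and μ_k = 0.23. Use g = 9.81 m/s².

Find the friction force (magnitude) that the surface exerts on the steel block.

Normal force: N = m g cos θ = 95 × 9.81 × cos 45° = 659 N.
For equilibrium along the incline the friction force must supply f = m g sin θ − P = 659 − 731 = -72.01 N (positive meaning up-slope).
Static friction can supply at most μ_s N = 184.5 N.
Since |-72.01| ≤ 184.5 N, static friction is sufficient; f equals the required value, not μ_s N.

f ≈ 72 N (down the incline)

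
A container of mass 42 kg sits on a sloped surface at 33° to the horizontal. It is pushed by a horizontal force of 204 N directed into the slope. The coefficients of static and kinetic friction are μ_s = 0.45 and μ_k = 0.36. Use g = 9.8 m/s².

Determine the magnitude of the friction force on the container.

Resolve perpendicular to the incline: N = m g cos θ + P sin θ = 42×9.8×cos 33° + 204×sin 33° = 456.3 N.
Parallel to the incline: P cos θ − m g sin θ = 171.1 − 224.2 = -53.08 N; the friction needed to balance this is 53.08 N acting up the slope.
Maximum static friction: μ_s N = 0.45 × 456.3 = 205.3 N.
|f_req| = 53.08 ≤ 205.3 N → the container is in equilibrium; friction equals the required value.

f ≈ 53.1 N (up the incline)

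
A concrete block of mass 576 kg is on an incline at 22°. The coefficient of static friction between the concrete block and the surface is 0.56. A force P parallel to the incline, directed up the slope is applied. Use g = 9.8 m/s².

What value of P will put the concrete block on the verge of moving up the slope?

P ≈ 5050 N

At impending motion up the slope, friction acts down-slope at its limit: f = μ_s N.
P is parallel to the surface, so N = m g cos θ = 5230 N.
Along the incline: P = m g sin θ + μ_s N = 2110 + 0.56×5230 = 5050 N.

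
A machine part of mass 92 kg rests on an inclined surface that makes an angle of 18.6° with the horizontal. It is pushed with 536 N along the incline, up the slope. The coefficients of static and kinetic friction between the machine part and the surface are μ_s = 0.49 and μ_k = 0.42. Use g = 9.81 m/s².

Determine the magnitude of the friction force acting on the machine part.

f ≈ 248 N (down the incline)

Perpendicular to the surface, N = m g cos θ = 92·9.81·cos 18.6° = 855.4 N.
Parallel to the incline, ΣF = 0 gives f = m g sin θ − P = 287.9 − 536 = -248.1 N (up-slope positive).
The static-friction ceiling is μ_s N = 0.49 × 855.4 = 419.1 N.
Since |-248.1| ≤ 419.1 N, static friction is sufficient; f equals the required value, not μ_s N.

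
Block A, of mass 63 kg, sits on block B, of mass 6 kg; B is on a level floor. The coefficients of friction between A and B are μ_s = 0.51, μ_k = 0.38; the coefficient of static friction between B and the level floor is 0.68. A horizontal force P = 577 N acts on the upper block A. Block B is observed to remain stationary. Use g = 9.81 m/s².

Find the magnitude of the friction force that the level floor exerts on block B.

f ≈ 235 N

Normal force at the A–B interface: N₁ = m_A g = 618 N.
So the A–B interface can sustain at most μ_s N₁ = 315.2 N of static friction.
Since P = 577 N > 315.2 N, A slides on B; the A–B friction is kinetic: f₁ = μ_k N₁ = 0.38×618 = 235 N.
By Newton's third law B feels 235 N forward from A. With B stationary, the floor's static friction on B balances it: f₂ = 235 N (well within μ_s(m_A+m_B)g = 460.3 N).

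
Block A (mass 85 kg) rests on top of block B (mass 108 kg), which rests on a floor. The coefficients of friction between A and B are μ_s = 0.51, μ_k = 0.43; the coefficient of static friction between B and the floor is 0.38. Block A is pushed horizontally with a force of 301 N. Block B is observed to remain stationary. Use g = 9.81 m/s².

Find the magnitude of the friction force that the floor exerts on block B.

Normal force at the A–B interface: N₁ = m_A g = 833.9 N.
So the A–B interface can sustain at most μ_s N₁ = 425.3 N of static friction.
Since P = 301 N ≤ 425.3 N, A does not slip on B; friction on A equals P = 301 N.
By Newton's third law B feels 301 N forward from A. With B stationary, the floor's static friction on B balances it: f₂ = 301 N (well within μ_s(m_A+m_B)g = 719.5 N).

f ≈ 301 N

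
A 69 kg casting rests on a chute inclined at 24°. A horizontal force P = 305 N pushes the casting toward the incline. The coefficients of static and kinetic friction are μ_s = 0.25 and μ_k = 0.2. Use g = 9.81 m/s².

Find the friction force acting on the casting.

f ≈ 3.32 N (down the incline)

The horizontal push has a component P sin θ into the surface, so N = m g cos θ + P sin θ = 618.4 + 124.1 = 742.4 N.
Along the incline, the net driving force (taking up-slope positive) is P cos θ − m g sin θ = 278.6 − 275.3 = 3.315 N, so equilibrium requires friction f = -3.315 N (down-slope).
Maximum static friction: μ_s N = 0.25 × 742.4 = 185.6 N.
|f_req| = 3.315 ≤ 185.6 N → the casting is in equilibrium; friction equals the required value.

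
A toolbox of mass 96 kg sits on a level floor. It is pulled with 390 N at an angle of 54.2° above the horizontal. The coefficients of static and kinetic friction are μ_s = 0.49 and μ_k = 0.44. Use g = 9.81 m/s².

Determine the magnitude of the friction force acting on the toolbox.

f ≈ 228 N

N = m g − P sin α = 941.8 − 390×sin 54.2° = 625.4 N.
For equilibrium, f = P cos α = 390×cos 54.2° = 228.1 N.
μ_s N = 0.49 × 625.4 = 306.5 N.
228.1 ≤ 306.5 N → static; friction equals the required 228 N.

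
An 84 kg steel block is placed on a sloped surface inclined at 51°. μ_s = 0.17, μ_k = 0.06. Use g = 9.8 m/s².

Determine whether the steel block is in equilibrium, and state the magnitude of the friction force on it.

f ≈ 31.1 N

N = m g cos θ = 518 N.
Down-slope weight component: m g sin θ = 640 N.
μ_s N = 88.1 N.
640 > 88.1 N, so it slides; kinetic friction f = μ_k N = 0.06×518 = 31.1 N.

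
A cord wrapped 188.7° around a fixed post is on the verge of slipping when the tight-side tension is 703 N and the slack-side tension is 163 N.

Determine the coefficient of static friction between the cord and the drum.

T₂/T₁ = e^{μβ} → μ = ln(T₂/T₁)/β.
β = 188.7° = 3.293 rad.
μ = ln(703/163)/3.293 = ln(4.313)/3.293 = 0.444.

μ ≈ 0.444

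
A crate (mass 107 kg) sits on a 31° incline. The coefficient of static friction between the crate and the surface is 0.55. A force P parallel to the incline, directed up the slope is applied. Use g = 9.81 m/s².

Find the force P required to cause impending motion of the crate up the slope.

P ≈ 1040 N

At impending motion up the slope, friction acts down-slope at its limit: f = μ_s N.
P is parallel to the surface, so N = m g cos θ = 900 N.
Along the incline: P = m g sin θ + μ_s N = 541 + 0.55×900 = 1040 N.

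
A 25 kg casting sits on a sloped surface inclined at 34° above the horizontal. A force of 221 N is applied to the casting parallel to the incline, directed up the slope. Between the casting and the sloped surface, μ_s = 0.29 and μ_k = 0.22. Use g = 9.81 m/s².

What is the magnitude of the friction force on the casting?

f ≈ 44.7 N (down the incline)

The normal reaction is N = m g cos θ = 203.3 N.
Parallel to the incline, ΣF = 0 gives f = m g sin θ − P = 137.1 − 221 = -83.86 N (up-slope positive).
Static friction can supply at most μ_s N = 58.96 N.
|-83.86| exceeds 58.96 N, so the casting slips up-slope; friction is kinetic, f = μ_k N = 0.22×203.3 = 44.7 N.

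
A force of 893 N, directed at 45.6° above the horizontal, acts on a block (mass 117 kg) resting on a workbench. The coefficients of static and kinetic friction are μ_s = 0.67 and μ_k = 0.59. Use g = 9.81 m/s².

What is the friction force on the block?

f ≈ 301 N

N = m g − P sin α = 1148 − 893×sin 45.6° = 509.7 N.
The horizontal driving force is P cos α = 624.8 N, so equilibrium needs friction f = 624.8 N.
μ_s N = 0.67 × 509.7 = 341.5 N.
624.8 > 341.5 N → the block slides; f = μ_k N = 0.59×509.7 = 301 N.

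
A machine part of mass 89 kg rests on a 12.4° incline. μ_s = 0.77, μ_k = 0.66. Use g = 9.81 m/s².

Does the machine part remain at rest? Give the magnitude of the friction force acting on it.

f ≈ 187 N

N = m g cos θ = 853 N.
Down-slope weight component: m g sin θ = 187 N.
μ_s N = 657 N.
187 ≤ 657 N, so it stays put; friction = 187 N.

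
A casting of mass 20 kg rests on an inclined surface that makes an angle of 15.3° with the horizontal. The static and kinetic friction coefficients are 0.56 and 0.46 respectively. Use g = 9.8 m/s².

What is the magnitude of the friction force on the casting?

Normal force: N = m g cos θ = 20 × 9.8 × cos 15.3° = 189.1 N.
Along the slope the weight component is m g sin θ = 51.72 N; friction must supply exactly this, acting up-slope.
Maximum static friction available: μ_s N = 0.56 × 189.1 = 105.9 N.
Since |51.72| ≤ 105.9 N, the casting remains in static equilibrium and friction takes exactly the required value.

f ≈ 51.7 N (up the incline)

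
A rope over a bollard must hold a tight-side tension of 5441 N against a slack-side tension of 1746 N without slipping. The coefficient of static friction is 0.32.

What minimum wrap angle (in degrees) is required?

β_min ≈ 204°

T₂/T₁ = e^{μβ} → β = ln(T₂/T₁)/μ.
β = ln(5441/1746)/0.32 = 1.137/0.32 = 3.552 rad.
In degrees: β = 3.552 × 180/π = 204°.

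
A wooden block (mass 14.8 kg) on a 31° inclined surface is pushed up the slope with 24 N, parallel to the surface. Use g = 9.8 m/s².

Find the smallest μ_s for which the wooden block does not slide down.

N = m g cos θ = 124.3 N.
Friction must make up the shortfall along the incline: f = m g sin θ − P = 74.7 − 24 = 50.7 N.
At the threshold f = μ_s N, so μ_s,min = 50.7/124.3 = 0.408.

μ_s,min ≈ 0.408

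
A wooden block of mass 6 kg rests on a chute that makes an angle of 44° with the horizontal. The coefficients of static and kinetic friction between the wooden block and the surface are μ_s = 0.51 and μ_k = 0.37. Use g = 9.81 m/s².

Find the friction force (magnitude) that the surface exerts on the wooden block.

f ≈ 15.7 N (up the incline)

Perpendicular to the surface, N = m g cos θ = 6·9.81·cos 44° = 42.34 N.
Along the slope the weight component is m g sin θ = 40.89 N; friction must supply exactly this, acting up-slope.
The static-friction ceiling is μ_s N = 0.51 × 42.34 = 21.59 N.
Since |40.89| > 21.59 N, static friction cannot hold it; the wooden block slides down the incline and kinetic friction applies: f = μ_k N = 0.37 × 42.34 = 15.7 N.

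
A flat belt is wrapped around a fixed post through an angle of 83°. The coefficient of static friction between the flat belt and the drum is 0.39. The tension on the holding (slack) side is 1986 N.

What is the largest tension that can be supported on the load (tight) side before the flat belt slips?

T_max ≈ 3490 N

At impending slip the capstan equation gives T₂/T₁ = e^{μβ} with β in radians.
β = 83° × π/180 = 1.449 rad.
e^{μβ} = e^{0.39×1.449} = 1.759.
T₂ = T₁ · e^{μβ} = 1986 × 1.759 = 3490 N.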